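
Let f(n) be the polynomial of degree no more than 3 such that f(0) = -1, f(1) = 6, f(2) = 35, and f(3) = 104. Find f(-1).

-4

Using the Lagrange interpolation formula with nodes 0, 1, 2, 3:
  L_0(n) = (n - 1)(n - 2)(n - 3) / -6
  L_1(n) = n(n - 2)(n - 3) / 2
  L_2(n) = n(n - 1)(n - 3) / -2
  L_3(n) = n(n - 1)(n - 2) / 6
Then f(n) = -1·L_0(n) + 6·L_1(n) + 35·L_2(n) + 104·L_3(n).
Expanding and collecting terms gives f(n) = 3n^3 + 2n^2 + 2n - 1.
Evaluating at n = -1: f(-1) = -4.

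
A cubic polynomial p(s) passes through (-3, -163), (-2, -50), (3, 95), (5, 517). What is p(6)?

926

Using the Lagrange interpolation formula with nodes -3, -2, 3, 5:
  L_0(s) = (s + 2)(s - 3)(s - 5) / -48
  L_1(s) = (s + 3)(s - 3)(s - 5) / 35
  L_2(s) = (s + 3)(s + 2)(s - 5) / -60
  L_3(s) = (s + 3)(s + 2)(s - 3) / 112
Then p(s) = -163·L_0(s) - 50·L_1(s) + 95·L_2(s) + 517·L_3(s).
Expanding and collecting terms gives p(s) = 5s^3 - 4s^2 - 2s + 2.
Evaluating at s = 6: p(6) = 926.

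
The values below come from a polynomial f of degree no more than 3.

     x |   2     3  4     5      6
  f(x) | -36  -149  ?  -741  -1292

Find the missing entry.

On equispaced nodes a degree-3 polynomial has vanishing fourth forward difference, so
  f(2) - 4·f(3) + 6·f(4) - 4·f(5) + f(6) = 0.
Substituting the known values and solving for f(4):
  6·f(4) = -2232
  f(4) = -372.

-372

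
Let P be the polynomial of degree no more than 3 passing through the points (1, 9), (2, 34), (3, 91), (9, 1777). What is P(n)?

P(n) = 2n^3 + 4n^2 - n + 4

Write P(n) = an^3 + bn^2 + cn + d. Substituting each data point gives a linear system:
  a + b + c + d = 9
  8a + 4b + 2c + d = 34
  27a + 9b + 3c + d = 91
  729a + 81b + 9c + d = 1777
Solving the system yields a = 2, b = 4, c = -1, d = 4.
So P(n) = 2n^3 + 4n^2 - n + 4.
Check: P(2) = 34. ✓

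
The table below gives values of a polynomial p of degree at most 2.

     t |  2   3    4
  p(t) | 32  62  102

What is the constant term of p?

2

Write p(t) = at^2 + bt + c. Substituting each data point gives a linear system:
  4a + 2b + c = 32
  9a + 3b + c = 62
  16a + 4b + c = 102
Solving the system yields a = 5, b = 5, c = 2.
So p(t) = 5t² + 5t + 2.
The constant term is 2.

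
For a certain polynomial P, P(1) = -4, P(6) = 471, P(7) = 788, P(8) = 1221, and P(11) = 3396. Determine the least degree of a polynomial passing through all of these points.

3

Divided differences on the nodes 1, 6, 7, 8, 11:
  order 0: -4  471  788  1221  3396
  order 1: 95  317  433  725
  order 2: 37  58  73
  order 3: 3  3
  order 4: 0
The order-3 divided differences are all 3 (nonzero) and every higher order vanishes, so the data lies on a polynomial of degree exactly 3.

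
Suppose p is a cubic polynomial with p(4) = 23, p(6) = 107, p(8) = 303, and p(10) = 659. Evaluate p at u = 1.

Using the Lagrange interpolation formula with nodes 4, 6, 8, 10:
  L_0(u) = (u - 6)(u - 8)(u - 10) / -48
  L_1(u) = (u - 4)(u - 8)(u - 10) / 16
  L_2(u) = (u - 4)(u - 6)(u - 10) / -16
  L_3(u) = (u - 4)(u - 6)(u - 8) / 48
Then p(u) = 23·L_0(u) + 107·L_1(u) + 303·L_2(u) + 659·L_3(u).
Expanding and collecting terms gives p(u) = u³ - 4u² + 6u - 1.
Evaluating at u = 1: p(1) = 2.

2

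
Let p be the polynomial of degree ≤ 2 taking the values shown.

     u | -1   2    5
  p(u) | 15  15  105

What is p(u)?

Write p(u) = au^2 + bu + c. Substituting each data point gives a linear system:
  a - b + c = 15
  4a + 2b + c = 15
  25a + 5b + c = 105
Solving the system yields a = 5, b = -5, c = 5.
So p(u) = 5u² - 5u + 5.
Check: p(-1) = 15. ✓

p(u) = 5u^2 - 5u + 5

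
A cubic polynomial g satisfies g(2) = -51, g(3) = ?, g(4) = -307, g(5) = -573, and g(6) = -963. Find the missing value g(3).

On equispaced nodes a degree-3 polynomial has vanishing fourth forward difference, so
  g(2) - 4·g(3) + 6·g(4) - 4·g(5) + g(6) = 0.
Substituting the known values and solving for g(3):
  -4·g(3) = 564
  g(3) = -141.

-141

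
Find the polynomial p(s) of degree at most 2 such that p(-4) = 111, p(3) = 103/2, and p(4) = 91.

Using the Lagrange interpolation formula with nodes -4, 3, 4:
  L_0(s) = (s - 3)(s - 4) / 56
  L_1(s) = (s + 4)(s - 4) / -7
  L_2(s) = (s + 4)(s - 3) / 8
Then p(s) = 111·L_0(s) + 103/2·L_1(s) + 91·L_2(s).
Expanding and collecting terms gives p(s) = 6s^2 - (5/2)s + 5.
Check: p(3) = 103/2. ✓

p(s) = 6s^2 - (5/2)s + 5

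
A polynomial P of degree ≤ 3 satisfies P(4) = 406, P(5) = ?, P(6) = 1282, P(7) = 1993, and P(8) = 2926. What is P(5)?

The 4 known points determine the degree-3 polynomial uniquely.
Write P(t) = at^3 + bt^2 + ct + d. Substituting each data point gives a linear system:
  64a + 16b + 4c + d = 406
  216a + 36b + 6c + d = 1282
  343a + 49b + 7c + d = 1993
  512a + 64b + 8c + d = 2926
Solving the system yields a = 5, b = 6, c = -2, d = -2.
So P(t) = 5t³ + 6t² - 2t - 2.
Then P(5) = 763.

763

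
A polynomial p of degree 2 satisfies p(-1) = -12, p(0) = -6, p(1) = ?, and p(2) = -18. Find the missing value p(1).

On equispaced nodes a degree-2 polynomial has vanishing third forward difference, so
  - p(-1) + 3·p(0) - 3·p(1) + p(2) = 0.
Substituting the known values and solving for p(1):
  -3·p(1) = 24
  p(1) = -8.

-8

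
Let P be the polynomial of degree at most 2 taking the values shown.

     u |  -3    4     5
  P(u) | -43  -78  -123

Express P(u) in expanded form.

Using the Lagrange interpolation formula with nodes -3, 4, 5:
  L_0(u) = (u - 4)(u - 5) / 56
  L_1(u) = (u + 3)(u - 5) / -7
  L_2(u) = (u + 3)(u - 4) / 8
Then P(u) = -43·L_0(u) - 78·L_1(u) - 123·L_2(u).
Expanding and collecting terms gives P(u) = -5u^2 + 2.
Check: P(4) = -78. ✓

P(u) = -5u^2 + 2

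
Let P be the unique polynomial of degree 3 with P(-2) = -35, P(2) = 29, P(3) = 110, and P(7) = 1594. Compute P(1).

4

Using the Lagrange interpolation formula with nodes -2, 2, 3, 7:
  L_0(u) = (u - 2)(u - 3)(u - 7) / -180
  L_1(u) = (u + 2)(u - 3)(u - 7) / 20
  L_2(u) = (u + 2)(u - 2)(u - 7) / -20
  L_3(u) = (u + 2)(u - 2)(u - 3) / 180
Then P(u) = -35·L_0(u) + 29·L_1(u) + 110·L_2(u) + 1594·L_3(u).
Expanding and collecting terms gives P(u) = 5u^3 - 2u^2 - 4u + 5.
Evaluating at u = 1: P(1) = 4.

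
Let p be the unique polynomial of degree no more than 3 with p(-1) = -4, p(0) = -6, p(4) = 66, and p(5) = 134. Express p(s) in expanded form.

Write p(s) = as^3 + bs^2 + cs + d. Substituting each data point gives a linear system:
  -a + b - c + d = -4
  d = -6
  64a + 16b + 4c + d = 66
  125a + 25b + 5c + d = 134
Solving the system yields a = 1, b = 1, c = -2, d = -6.
So p(s) = s^3 + s^2 - 2s - 6.
Check: p(5) = 134. ✓

p(s) = s^3 + s^2 - 2s - 6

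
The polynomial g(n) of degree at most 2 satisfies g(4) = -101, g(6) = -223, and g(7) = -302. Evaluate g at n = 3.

-58

Using the Lagrange interpolation formula with nodes 4, 6, 7:
  L_0(n) = (n - 6)(n - 7) / 6
  L_1(n) = (n - 4)(n - 7) / -2
  L_2(n) = (n - 4)(n - 6) / 3
Then g(n) = -101·L_0(n) - 223·L_1(n) - 302·L_2(n).
Expanding and collecting terms gives g(n) = -6n² - n - 1.
Evaluating at n = 3: g(3) = -58.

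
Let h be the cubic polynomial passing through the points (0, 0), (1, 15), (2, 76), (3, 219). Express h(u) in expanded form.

h(u) = 6u^3 + 5u^2 + 4u

Using the Lagrange interpolation formula with nodes 0, 1, 2, 3:
  L_0(u) = (u - 1)(u - 2)(u - 3) / -6
  L_1(u) = u(u - 2)(u - 3) / 2
  L_2(u) = u(u - 1)(u - 3) / -2
  L_3(u) = u(u - 1)(u - 2) / 6
Then h(u) = 0·L_0(u) + 15·L_1(u) + 76·L_2(u) + 219·L_3(u).
Expanding and collecting terms gives h(u) = 6u^3 + 5u^2 + 4u.
Check: h(2) = 76. ✓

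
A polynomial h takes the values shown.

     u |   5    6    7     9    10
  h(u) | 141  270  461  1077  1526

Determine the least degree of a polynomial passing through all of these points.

3

Divided differences on the nodes 5, 6, 7, 9, 10:
  order 0: 141  270  461  1077  1526
  order 1: 129  191  308  449
  order 2: 31  39  47
  order 3: 2  2
  order 4: 0
The order-3 divided differences are all 2 (nonzero) and every higher order vanishes, so the data lies on a polynomial of degree exactly 3.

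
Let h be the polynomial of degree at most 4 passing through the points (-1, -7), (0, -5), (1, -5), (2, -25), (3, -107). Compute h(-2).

-17

Forward differences of the values at t = -1, 0, 1, 2, 3:
  h  : -7  -5  -5  -25  -107
  Δ  : 2  0  -20  -82
  Δ^2: -2  -20  -62
  Δ^3: -18  -42
  Δ^4: -24
The fourth differences are constant, confirming degree 4.
Interpolating (Newton forward form) and evaluating at t = -2 gives h(-2) = -17.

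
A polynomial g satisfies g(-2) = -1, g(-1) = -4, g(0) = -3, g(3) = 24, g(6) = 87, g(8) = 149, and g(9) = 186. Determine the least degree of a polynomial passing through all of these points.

Divided differences on the nodes -2, -1, 0, 3, 6, 8, 9:
  order 0: -1  -4  -3  24  87  149  186
  order 1: -3  1  9  21  31  37
  order 2: 2  2  2  2  2
  order 3: 0  0  0  0
  order 4: 0  0  0
  order 5: 0  0
  order 6: 0
The order-2 divided differences are all 2 (nonzero) and every higher order vanishes, so the data lies on a polynomial of degree exactly 2.

2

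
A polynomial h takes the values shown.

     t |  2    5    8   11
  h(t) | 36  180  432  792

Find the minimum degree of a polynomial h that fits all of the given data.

2

Forward differences of the values at t = 2, 5, 8, 11:
  h  : 36  180  432  792
  Δ  : 144  252  360
  Δ^2: 108  108
  Δ^3: 0
The second differences are constant (108) and nonzero, while all higher differences vanish, so the minimal degree is 2.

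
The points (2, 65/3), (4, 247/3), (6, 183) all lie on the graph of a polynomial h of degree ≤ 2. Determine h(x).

h(x) = 5x^2 + (1/3)x + 1

Using the Lagrange interpolation formula with nodes 2, 4, 6:
  L_0(x) = (x - 4)(x - 6) / 8
  L_1(x) = (x - 2)(x - 6) / -4
  L_2(x) = (x - 2)(x - 4) / 8
Then h(x) = 65/3·L_0(x) + 247/3·L_1(x) + 183·L_2(x).
Expanding and collecting terms gives h(x) = 5x² + (1/3)x + 1.
Check: h(4) = 247/3. ✓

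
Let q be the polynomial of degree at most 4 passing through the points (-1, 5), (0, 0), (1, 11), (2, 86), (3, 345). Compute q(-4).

Write q(t) = at^4 + bt^3 + ct^2 + dt + e. Substituting each data point gives a linear system:
  a - b + c - d + e = 5
  e = 0
  a + b + c + d + e = 11
  16a + 8b + 4c + 2d + e = 86
  81a + 27b + 9c + 3d + e = 345
Solving the system yields a = 3, b = 2, c = 5, d = 1, e = 0.
So q(t) = 3t^4 + 2t^3 + 5t^2 + t.
Then q(-4) = 716.

716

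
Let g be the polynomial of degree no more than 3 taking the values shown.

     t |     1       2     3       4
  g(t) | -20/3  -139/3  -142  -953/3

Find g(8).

Using the Lagrange interpolation formula with nodes 1, 2, 3, 4:
  L_0(t) = (t - 2)(t - 3)(t - 4) / -6
  L_1(t) = (t - 1)(t - 3)(t - 4) / 2
  L_2(t) = (t - 1)(t - 2)(t - 4) / -2
  L_3(t) = (t - 1)(t - 2)(t - 3) / 6
Then g(t) = -20/3·L_0(t) - 139/3·L_1(t) - 142·L_2(t) - 953/3·L_3(t).
Expanding and collecting terms gives g(t) = -4t³ - 4t² + (1/3)t + 1.
Evaluating at t = 8: g(8) = -6901/3.

-6901/3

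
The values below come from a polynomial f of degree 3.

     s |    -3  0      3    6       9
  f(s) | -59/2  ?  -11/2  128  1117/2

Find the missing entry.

On equispaced nodes a degree-3 polynomial has vanishing fourth forward difference, so
  f(-3) - 4·f(0) + 6·f(3) - 4·f(6) + f(9) = 0.
Substituting the known values and solving for f(0):
  -4·f(0) = 16
  f(0) = -4.

-4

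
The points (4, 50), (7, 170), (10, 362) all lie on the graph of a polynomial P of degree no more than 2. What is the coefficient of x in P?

-4

Write P(x) = ax^2 + bx + c. Substituting each data point gives a linear system:
  16a + 4b + c = 50
  49a + 7b + c = 170
  100a + 10b + c = 362
Solving the system yields a = 4, b = -4, c = 2.
So P(x) = 4x^2 - 4x + 2.
The coefficient of x is -4.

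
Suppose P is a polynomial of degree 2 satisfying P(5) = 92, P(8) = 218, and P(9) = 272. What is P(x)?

P(x) = 3x^2 + 3x + 2

Write P(x) = ax^2 + bx + c. Substituting each data point gives a linear system:
  25a + 5b + c = 92
  64a + 8b + c = 218
  81a + 9b + c = 272
Solving the system yields a = 3, b = 3, c = 2.
So P(x) = 3x^2 + 3x + 2.
Check: P(5) = 92. ✓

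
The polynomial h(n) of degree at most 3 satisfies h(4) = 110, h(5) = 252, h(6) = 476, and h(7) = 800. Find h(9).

1820

Using the Lagrange interpolation formula with nodes 4, 5, 6, 7:
  L_0(n) = (n - 5)(n - 6)(n - 7) / -6
  L_1(n) = (n - 4)(n - 6)(n - 7) / 2
  L_2(n) = (n - 4)(n - 5)(n - 7) / -2
  L_3(n) = (n - 4)(n - 5)(n - 6) / 6
Then h(n) = 110·L_0(n) + 252·L_1(n) + 476·L_2(n) + 800·L_3(n).
Expanding and collecting terms gives h(n) = 3n³ - 4n² - 5n + 2.
Evaluating at n = 9: h(9) = 1820.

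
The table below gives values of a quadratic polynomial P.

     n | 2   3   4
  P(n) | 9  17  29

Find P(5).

45

Using the Lagrange interpolation formula with nodes 2, 3, 4:
  L_0(n) = (n - 3)(n - 4) / 2
  L_1(n) = (n - 2)(n - 4) / -1
  L_2(n) = (n - 2)(n - 3) / 2
Then P(n) = 9·L_0(n) + 17·L_1(n) + 29·L_2(n).
Expanding and collecting terms gives P(n) = 2n^2 - 2n + 5.
Evaluating at n = 5: P(5) = 45.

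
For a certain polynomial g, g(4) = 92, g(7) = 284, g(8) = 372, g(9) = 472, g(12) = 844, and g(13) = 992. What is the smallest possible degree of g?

Divided differences on the nodes 4, 7, 8, 9, 12, 13:
  order 0: 92  284  372  472  844  992
  order 1: 64  88  100  124  148
  order 2: 6  6  6  6
  order 3: 0  0  0
  order 4: 0  0
  order 5: 0
The order-2 divided differences are all 6 (nonzero) and every higher order vanishes, so the data lies on a polynomial of degree exactly 2.

2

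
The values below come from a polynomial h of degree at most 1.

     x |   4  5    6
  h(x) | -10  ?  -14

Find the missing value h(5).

The 2 known points determine the degree-1 polynomial uniquely.
Write h(x) = ax + b. Substituting each data point gives a linear system:
  4a + b = -10
  6a + b = -14
Solving the system yields a = -2, b = -2.
So h(x) = -2x - 2.
Then h(5) = -12.

-12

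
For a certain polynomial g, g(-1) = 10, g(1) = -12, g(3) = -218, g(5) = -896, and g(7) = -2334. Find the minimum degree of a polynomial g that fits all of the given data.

3

Forward differences of the values at x = -1, 1, 3, 5, 7:
  g  : 10  -12  -218  -896  -2334
  Δ  : -22  -206  -678  -1438
  Δ^2: -184  -472  -760
  Δ^3: -288  -288
  Δ^4: 0
The third differences are constant (-288) and nonzero, while all higher differences vanish, so the minimal degree is 3.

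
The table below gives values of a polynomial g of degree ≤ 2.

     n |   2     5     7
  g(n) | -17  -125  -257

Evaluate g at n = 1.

Write g(n) = an^2 + bn + c. Substituting each data point gives a linear system:
  4a + 2b + c = -17
  25a + 5b + c = -125
  49a + 7b + c = -257
Solving the system yields a = -6, b = 6, c = -5.
So g(n) = -6n² + 6n - 5.
Then g(1) = -5.

-5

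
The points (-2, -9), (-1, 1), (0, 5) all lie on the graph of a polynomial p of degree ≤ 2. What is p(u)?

Using the Lagrange interpolation formula with nodes -2, -1, 0:
  L_0(u) = (u + 1)u / 2
  L_1(u) = (u + 2)u / -1
  L_2(u) = (u + 2)(u + 1) / 2
Then p(u) = -9·L_0(u) + 1·L_1(u) + 5·L_2(u).
Expanding and collecting terms gives p(u) = -3u² + u + 5.
Check: p(-1) = 1. ✓

p(u) = -3u^2 + u + 5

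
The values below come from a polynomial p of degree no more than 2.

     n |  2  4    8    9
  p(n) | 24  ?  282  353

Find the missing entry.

78

The 3 known points determine the degree-2 polynomial uniquely.
Write p(n) = an^2 + bn + c. Substituting each data point gives a linear system:
  4a + 2b + c = 24
  64a + 8b + c = 282
  81a + 9b + c = 353
Solving the system yields a = 4, b = 3, c = 2.
So p(n) = 4n^2 + 3n + 2.
Then p(4) = 78.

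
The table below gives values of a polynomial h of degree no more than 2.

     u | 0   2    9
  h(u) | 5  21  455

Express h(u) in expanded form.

Write h(u) = au^2 + bu + c. Substituting each data point gives a linear system:
  c = 5
  4a + 2b + c = 21
  81a + 9b + c = 455
Solving the system yields a = 6, b = -4, c = 5.
So h(u) = 6u^2 - 4u + 5.
Check: h(2) = 21. ✓

h(u) = 6u^2 - 4u + 5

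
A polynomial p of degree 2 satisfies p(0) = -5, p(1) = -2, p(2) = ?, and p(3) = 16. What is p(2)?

The 3 known points determine the degree-2 polynomial uniquely.
Write p(x) = ax^2 + bx + c. Substituting each data point gives a linear system:
  c = -5
  a + b + c = -2
  9a + 3b + c = 16
Solving the system yields a = 2, b = 1, c = -5.
So p(x) = 2x^2 + x - 5.
Then p(2) = 5.

5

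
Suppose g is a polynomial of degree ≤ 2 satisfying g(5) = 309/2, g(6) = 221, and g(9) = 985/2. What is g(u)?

Write g(u) = au^2 + bu + c. Substituting each data point gives a linear system:
  25a + 5b + c = 309/2
  36a + 6b + c = 221
  81a + 9b + c = 985/2
Solving the system yields a = 6, b = 1/2, c = 2.
So g(u) = 6u² + (1/2)u + 2.
Check: g(6) = 221. ✓

g(u) = 6u^2 + (1/2)u + 2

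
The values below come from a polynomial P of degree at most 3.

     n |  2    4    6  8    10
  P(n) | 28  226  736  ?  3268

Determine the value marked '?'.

The 4 known points determine the degree-3 polynomial uniquely.
Write P(n) = an^3 + bn^2 + cn + d. Substituting each data point gives a linear system:
  8a + 4b + 2c + d = 28
  64a + 16b + 4c + d = 226
  216a + 36b + 6c + d = 736
  1000a + 100b + 10c + d = 3268
Solving the system yields a = 3, b = 3, c = -3, d = -2.
So P(n) = 3n^3 + 3n^2 - 3n - 2.
Then P(8) = 1702.

1702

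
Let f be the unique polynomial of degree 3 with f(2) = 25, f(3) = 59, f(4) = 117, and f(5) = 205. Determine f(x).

Write f(x) = ax^3 + bx^2 + cx + d. Substituting each data point gives a linear system:
  8a + 4b + 2c + d = 25
  27a + 9b + 3c + d = 59
  64a + 16b + 4c + d = 117
  125a + 25b + 5c + d = 205
Solving the system yields a = 1, b = 3, c = 0, d = 5.
So f(x) = x³ + 3x² + 5.
Check: f(3) = 59. ✓

f(x) = x^3 + 3x^2 + 5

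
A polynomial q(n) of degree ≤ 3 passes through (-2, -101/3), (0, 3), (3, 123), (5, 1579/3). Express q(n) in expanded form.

q(n) = 4n^3 + (1/3)n^2 + 3n + 3

Write q(n) = an^3 + bn^2 + cn + d. Substituting each data point gives a linear system:
  -8a + 4b - 2c + d = -101/3
  d = 3
  27a + 9b + 3c + d = 123
  125a + 25b + 5c + d = 1579/3
Solving the system yields a = 4, b = 1/3, c = 3, d = 3.
So q(n) = 4n^3 + (1/3)n^2 + 3n + 3.
Check: q(0) = 3. ✓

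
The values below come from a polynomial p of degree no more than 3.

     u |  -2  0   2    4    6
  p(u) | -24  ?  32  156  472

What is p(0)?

On equispaced nodes a degree-3 polynomial has vanishing fourth forward difference, so
  p(-2) - 4·p(0) + 6·p(2) - 4·p(4) + p(6) = 0.
Substituting the known values and solving for p(0):
  -4·p(0) = -16
  p(0) = 4.

4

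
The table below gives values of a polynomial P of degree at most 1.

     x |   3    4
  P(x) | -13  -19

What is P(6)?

-31

Using the Lagrange interpolation formula with nodes 3, 4:
  L_0(x) = (x - 4) / -1
  L_1(x) = (x - 3) / 1
Then P(x) = -13·L_0(x) - 19·L_1(x).
Expanding and collecting terms gives P(x) = -6x + 5.
Evaluating at x = 6: P(6) = -31.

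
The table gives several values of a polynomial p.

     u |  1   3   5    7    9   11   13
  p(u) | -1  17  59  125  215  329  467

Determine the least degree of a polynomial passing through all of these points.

2

Forward differences of the values at u = 1, 3, 5, 7, 9, 11, 13:
  p  : -1  17  59  125  215  329  467
  Δ  : 18  42  66  90  114  138
  Δ^2: 24  24  24  24  24
  Δ^3: 0  0  0  0
  Δ^4: 0  0  0
  Δ^5: 0  0
  Δ^6: 0
The second differences are constant (24) and nonzero, while all higher differences vanish, so the minimal degree is 2.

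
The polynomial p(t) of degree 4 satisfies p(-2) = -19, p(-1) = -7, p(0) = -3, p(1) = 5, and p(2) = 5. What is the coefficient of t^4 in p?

-1

Write p(t) = at^4 + bt^3 + ct^2 + dt + e. Substituting each data point gives a linear system:
  16a - 8b + 4c - 2d + e = -19
  a - b + c - d + e = -7
  e = -3
  a + b + c + d + e = 5
  16a + 8b + 4c + 2d + e = 5
Solving the system yields a = -1, b = 0, c = 3, d = 6, e = -3.
So p(t) = -t^4 + 3t^2 + 6t - 3.
The leading coefficient is -1.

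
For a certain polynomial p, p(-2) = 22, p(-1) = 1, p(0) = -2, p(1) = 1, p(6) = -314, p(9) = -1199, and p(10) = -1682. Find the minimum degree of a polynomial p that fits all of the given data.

Divided differences on the nodes -2, -1, 0, 1, 6, 9, 10:
  order 0: 22  1  -2  1  -314  -1199  -1682
  order 1: -21  -3  3  -63  -295  -483
  order 2: 9  3  -11  -29  -47
  order 3: -2  -2  -2  -2
  order 4: 0  0  0
  order 5: 0  0
  order 6: 0
The order-3 divided differences are all -2 (nonzero) and every higher order vanishes, so the data lies on a polynomial of degree exactly 3.

3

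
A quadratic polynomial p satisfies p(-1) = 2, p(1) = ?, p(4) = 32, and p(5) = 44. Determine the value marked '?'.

8

The 3 known points determine the degree-2 polynomial uniquely.
Write p(s) = as^2 + bs + c. Substituting each data point gives a linear system:
  a - b + c = 2
  16a + 4b + c = 32
  25a + 5b + c = 44
Solving the system yields a = 1, b = 3, c = 4.
So p(s) = s² + 3s + 4.
Then p(1) = 8.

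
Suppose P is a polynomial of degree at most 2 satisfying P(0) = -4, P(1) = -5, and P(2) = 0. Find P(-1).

Using the Lagrange interpolation formula with nodes 0, 1, 2:
  L_0(s) = (s - 1)(s - 2) / 2
  L_1(s) = s(s - 2) / -1
  L_2(s) = s(s - 1) / 2
Then P(s) = -4·L_0(s) - 5·L_1(s) + 0·L_2(s).
Expanding and collecting terms gives P(s) = 3s^2 - 4s - 4.
Evaluating at s = -1: P(-1) = 3.

3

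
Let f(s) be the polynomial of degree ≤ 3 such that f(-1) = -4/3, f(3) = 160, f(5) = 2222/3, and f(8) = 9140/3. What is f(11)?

23816/3

Write f(s) = as^3 + bs^2 + cs + d. Substituting each data point gives a linear system:
  -a + b - c + d = -4/3
  27a + 9b + 3c + d = 160
  125a + 25b + 5c + d = 2222/3
  512a + 64b + 8c + d = 9140/3
Solving the system yields a = 6, b = -1/3, c = -1, d = 4.
So f(s) = 6s^3 - (1/3)s^2 - s + 4.
Then f(11) = 23816/3.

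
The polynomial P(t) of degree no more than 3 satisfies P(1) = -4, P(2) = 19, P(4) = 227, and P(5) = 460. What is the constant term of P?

-5

Write P(t) = at^3 + bt^2 + ct + d. Substituting each data point gives a linear system:
  a + b + c + d = -4
  8a + 4b + 2c + d = 19
  64a + 16b + 4c + d = 227
  125a + 25b + 5c + d = 460
Solving the system yields a = 4, b = -1, c = -2, d = -5.
So P(t) = 4t^3 - t^2 - 2t - 5.
The constant term is -5.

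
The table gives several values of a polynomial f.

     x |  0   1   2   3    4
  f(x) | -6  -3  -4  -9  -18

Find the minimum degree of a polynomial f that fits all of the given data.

2

Forward differences of the values at x = 0, 1, 2, 3, 4:
  f  : -6  -3  -4  -9  -18
  Δ  : 3  -1  -5  -9
  Δ^2: -4  -4  -4
  Δ^3: 0  0
  Δ^4: 0
The second differences are constant (-4) and nonzero, while all higher differences vanish, so the minimal degree is 2.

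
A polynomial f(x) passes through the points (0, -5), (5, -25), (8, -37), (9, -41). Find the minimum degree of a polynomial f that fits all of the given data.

1

Divided differences on the nodes 0, 5, 8, 9:
  order 0: -5  -25  -37  -41
  order 1: -4  -4  -4
  order 2: 0  0
  order 3: 0
The order-1 divided differences are all -4 (nonzero) and every higher order vanishes, so the data lies on a polynomial of degree exactly 1.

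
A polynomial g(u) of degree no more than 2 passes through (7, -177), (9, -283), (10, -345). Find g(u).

Write g(u) = au^2 + bu + c. Substituting each data point gives a linear system:
  49a + 7b + c = -177
  81a + 9b + c = -283
  100a + 10b + c = -345
Solving the system yields a = -3, b = -5, c = 5.
So g(u) = -3u² - 5u + 5.
Check: g(10) = -345. ✓

g(u) = -3u^2 - 5u + 5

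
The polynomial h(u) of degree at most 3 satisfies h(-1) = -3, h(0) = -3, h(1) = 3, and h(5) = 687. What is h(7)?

1845

Using the Lagrange interpolation formula with nodes -1, 0, 1, 5:
  L_0(u) = u(u - 1)(u - 5) / -12
  L_1(u) = (u + 1)(u - 1)(u - 5) / 5
  L_2(u) = (u + 1)u(u - 5) / -8
  L_3(u) = (u + 1)u(u - 1) / 120
Then h(u) = -3·L_0(u) - 3·L_1(u) + 3·L_2(u) + 687·L_3(u).
Expanding and collecting terms gives h(u) = 5u^3 + 3u^2 - 2u - 3.
Evaluating at u = 7: h(7) = 1845.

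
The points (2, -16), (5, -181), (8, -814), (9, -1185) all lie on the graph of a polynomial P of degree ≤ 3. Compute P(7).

Using the Lagrange interpolation formula with nodes 2, 5, 8, 9:
  L_0(x) = (x - 5)(x - 8)(x - 9) / -126
  L_1(x) = (x - 2)(x - 8)(x - 9) / 36
  L_2(x) = (x - 2)(x - 5)(x - 9) / -18
  L_3(x) = (x - 2)(x - 5)(x - 8) / 28
Then P(x) = -16·L_0(x) - 181·L_1(x) - 814·L_2(x) - 1185·L_3(x).
Expanding and collecting terms gives P(x) = -2x^3 + 4x^2 - 5x - 6.
Evaluating at x = 7: P(7) = -531.

-531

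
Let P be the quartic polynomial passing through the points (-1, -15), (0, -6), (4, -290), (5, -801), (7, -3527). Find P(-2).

-80

Write P(x) = ax^4 + bx^3 + cx^2 + dx + e. Substituting each data point gives a linear system:
  a - b + c - d + e = -15
  e = -6
  256a + 64b + 16c + 4d + e = -290
  625a + 125b + 25c + 5d + e = -801
  2401a + 343b + 49c + 7d + e = -3527
Solving the system yields a = -2, b = 4, c = -2, d = 1, e = -6.
So P(x) = -2x^4 + 4x^3 - 2x^2 + x - 6.
Then P(-2) = -80.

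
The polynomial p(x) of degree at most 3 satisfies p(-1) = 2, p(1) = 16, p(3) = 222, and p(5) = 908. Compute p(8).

3467

Write p(x) = ax^3 + bx^2 + cx + d. Substituting each data point gives a linear system:
  -a + b - c + d = 2
  a + b + c + d = 16
  27a + 9b + 3c + d = 222
  125a + 25b + 5c + d = 908
Solving the system yields a = 6, b = 6, c = 1, d = 3.
So p(x) = 6x³ + 6x² + x + 3.
Then p(8) = 3467.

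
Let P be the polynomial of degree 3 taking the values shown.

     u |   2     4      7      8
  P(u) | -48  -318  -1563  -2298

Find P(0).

Write P(u) = au^3 + bu^2 + cu + d. Substituting each data point gives a linear system:
  8a + 4b + 2c + d = -48
  64a + 16b + 4c + d = -318
  343a + 49b + 7c + d = -1563
  512a + 64b + 8c + d = -2298
Solving the system yields a = -4, b = -4, c = 1, d = -2.
So P(u) = -4u³ - 4u² + u - 2.
Then P(0) = -2.

-2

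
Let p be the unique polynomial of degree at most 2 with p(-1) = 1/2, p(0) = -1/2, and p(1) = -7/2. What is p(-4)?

-17/2

Using the Lagrange interpolation formula with nodes -1, 0, 1:
  L_0(x) = x(x - 1) / 2
  L_1(x) = (x + 1)(x - 1) / -1
  L_2(x) = (x + 1)x / 2
Then p(x) = 1/2·L_0(x) - 1/2·L_1(x) - 7/2·L_2(x).
Expanding and collecting terms gives p(x) = -x² - 2x - 1/2.
Evaluating at x = -4: p(-4) = -17/2.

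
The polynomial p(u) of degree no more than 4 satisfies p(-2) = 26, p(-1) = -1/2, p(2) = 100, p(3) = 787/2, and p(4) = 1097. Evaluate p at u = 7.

17575/2

Write p(u) = au^4 + bu^3 + cu^2 + du + e. Substituting each data point gives a linear system:
  16a - 8b + 4c - 2d + e = 26
  a - b + c - d + e = -1/2
  16a + 8b + 4c + 2d + e = 100
  81a + 27b + 9c + 3d + e = 787/2
  256a + 64b + 16c + 4d + e = 1097
Solving the system yields a = 3, b = 4, c = 4, d = 5/2, e = -1.
So p(u) = 3u^4 + 4u^3 + 4u^2 + (5/2)u - 1.
Then p(7) = 17575/2.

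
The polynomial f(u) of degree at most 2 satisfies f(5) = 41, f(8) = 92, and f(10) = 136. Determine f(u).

f(u) = u^2 + 4u - 4

Write f(u) = au^2 + bu + c. Substituting each data point gives a linear system:
  25a + 5b + c = 41
  64a + 8b + c = 92
  100a + 10b + c = 136
Solving the system yields a = 1, b = 4, c = -4.
So f(u) = u^2 + 4u - 4.
Check: f(10) = 136. ✓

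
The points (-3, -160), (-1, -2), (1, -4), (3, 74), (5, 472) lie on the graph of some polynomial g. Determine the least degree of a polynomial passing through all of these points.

3

Forward differences of the values at n = -3, -1, 1, 3, 5:
  g  : -160  -2  -4  74  472
  Δ  : 158  -2  78  398
  Δ^2: -160  80  320
  Δ^3: 240  240
  Δ^4: 0
The third differences are constant (240) and nonzero, while all higher differences vanish, so the minimal degree is 3.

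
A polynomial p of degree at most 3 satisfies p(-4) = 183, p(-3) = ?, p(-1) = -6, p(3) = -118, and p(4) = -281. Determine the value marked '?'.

62

The 4 known points determine the degree-3 polynomial uniquely.
Write p(x) = ax^3 + bx^2 + cx + d. Substituting each data point gives a linear system:
  -64a + 16b - 4c + d = 183
  -a + b - c + d = -6
  27a + 9b + 3c + d = -118
  64a + 16b + 4c + d = -281
Solving the system yields a = -4, b = -3, c = 6, d = -1.
So p(x) = -4x^3 - 3x^2 + 6x - 1.
Then p(-3) = 62.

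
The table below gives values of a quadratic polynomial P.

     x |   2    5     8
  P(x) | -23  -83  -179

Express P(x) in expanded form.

P(x) = -2x^2 - 6x - 3

Using the Lagrange interpolation formula with nodes 2, 5, 8:
  L_0(x) = (x - 5)(x - 8) / 18
  L_1(x) = (x - 2)(x - 8) / -9
  L_2(x) = (x - 2)(x - 5) / 18
Then P(x) = -23·L_0(x) - 83·L_1(x) - 179·L_2(x).
Expanding and collecting terms gives P(x) = -2x^2 - 6x - 3.
Check: P(5) = -83. ✓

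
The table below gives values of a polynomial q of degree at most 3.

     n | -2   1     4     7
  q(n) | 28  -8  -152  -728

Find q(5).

-280

Using the Lagrange interpolation formula with nodes -2, 1, 4, 7:
  L_0(n) = (n - 1)(n - 4)(n - 7) / -162
  L_1(n) = (n + 2)(n - 4)(n - 7) / 54
  L_2(n) = (n + 2)(n - 1)(n - 7) / -54
  L_3(n) = (n + 2)(n - 1)(n - 4) / 162
Then q(n) = 28·L_0(n) - 8·L_1(n) - 152·L_2(n) - 728·L_3(n).
Expanding and collecting terms gives q(n) = -2n³ - 6n.
Evaluating at n = 5: q(5) = -280.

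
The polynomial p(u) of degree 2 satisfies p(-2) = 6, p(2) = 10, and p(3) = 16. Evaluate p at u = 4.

24

Write p(u) = au^2 + bu + c. Substituting each data point gives a linear system:
  4a - 2b + c = 6
  4a + 2b + c = 10
  9a + 3b + c = 16
Solving the system yields a = 1, b = 1, c = 4.
So p(u) = u^2 + u + 4.
Then p(4) = 24.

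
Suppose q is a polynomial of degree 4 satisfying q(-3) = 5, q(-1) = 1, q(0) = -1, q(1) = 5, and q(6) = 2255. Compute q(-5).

Write q(t) = at^4 + bt^3 + ct^2 + dt + e. Substituting each data point gives a linear system:
  81a - 27b + 9c - 3d + e = 5
  a - b + c - d + e = 1
  e = -1
  a + b + c + d + e = 5
  1296a + 216b + 36c + 6d + e = 2255
Solving the system yields a = 1, b = 4, c = 3, d = -2, e = -1.
So q(t) = t^4 + 4t^3 + 3t^2 - 2t - 1.
Then q(-5) = 209.

209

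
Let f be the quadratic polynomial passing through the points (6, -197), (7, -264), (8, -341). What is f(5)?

Write f(n) = an^2 + bn + c. Substituting each data point gives a linear system:
  36a + 6b + c = -197
  49a + 7b + c = -264
  64a + 8b + c = -341
Solving the system yields a = -5, b = -2, c = -5.
So f(n) = -5n^2 - 2n - 5.
Then f(5) = -140.

-140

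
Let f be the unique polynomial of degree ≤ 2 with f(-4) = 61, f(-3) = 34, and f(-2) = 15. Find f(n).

f(n) = 4n^2 + n + 1

Write f(n) = an^2 + bn + c. Substituting each data point gives a linear system:
  16a - 4b + c = 61
  9a - 3b + c = 34
  4a - 2b + c = 15
Solving the system yields a = 4, b = 1, c = 1.
So f(n) = 4n² + n + 1.
Check: f(-3) = 34. ✓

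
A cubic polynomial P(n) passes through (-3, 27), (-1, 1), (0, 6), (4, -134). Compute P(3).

Write P(n) = an^3 + bn^2 + cn + d. Substituting each data point gives a linear system:
  -27a + 9b - 3c + d = 27
  -a + b - c + d = 1
  d = 6
  64a + 16b + 4c + d = -134
Solving the system yields a = -2, b = -2, c = 5, d = 6.
So P(n) = -2n^3 - 2n^2 + 5n + 6.
Then P(3) = -51.

-51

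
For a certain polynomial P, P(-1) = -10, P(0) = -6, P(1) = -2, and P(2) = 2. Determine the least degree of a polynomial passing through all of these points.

1

Forward differences of the values at n = -1, 0, 1, 2:
  P  : -10  -6  -2  2
  Δ  : 4  4  4
  Δ^2: 0  0
  Δ^3: 0
The first differences are constant (4) and nonzero, while all higher differences vanish, so the minimal degree is 1.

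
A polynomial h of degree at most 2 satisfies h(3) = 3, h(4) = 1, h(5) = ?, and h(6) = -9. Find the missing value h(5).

The 3 known points determine the degree-2 polynomial uniquely.
Write h(x) = ax^2 + bx + c. Substituting each data point gives a linear system:
  9a + 3b + c = 3
  16a + 4b + c = 1
  36a + 6b + c = -9
Solving the system yields a = -1, b = 5, c = -3.
So h(x) = -x^2 + 5x - 3.
Then h(5) = -3.

-3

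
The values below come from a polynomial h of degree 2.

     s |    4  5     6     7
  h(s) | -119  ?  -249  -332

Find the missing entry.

-178

The 3 known points determine the degree-2 polynomial uniquely.
Write h(s) = as^2 + bs + c. Substituting each data point gives a linear system:
  16a + 4b + c = -119
  36a + 6b + c = -249
  49a + 7b + c = -332
Solving the system yields a = -6, b = -5, c = -3.
So h(s) = -6s^2 - 5s - 3.
Then h(5) = -178.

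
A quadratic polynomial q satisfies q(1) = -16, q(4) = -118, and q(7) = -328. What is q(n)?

q(n) = -6n^2 - 4n - 6

Using the Lagrange interpolation formula with nodes 1, 4, 7:
  L_0(n) = (n - 4)(n - 7) / 18
  L_1(n) = (n - 1)(n - 7) / -9
  L_2(n) = (n - 1)(n - 4) / 18
Then q(n) = -16·L_0(n) - 118·L_1(n) - 328·L_2(n).
Expanding and collecting terms gives q(n) = -6n^2 - 4n - 6.
Check: q(4) = -118. ✓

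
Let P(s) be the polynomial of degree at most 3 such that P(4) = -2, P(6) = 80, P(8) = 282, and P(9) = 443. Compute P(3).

Write P(s) = as^3 + bs^2 + cs + d. Substituting each data point gives a linear system:
  64a + 16b + 4c + d = -2
  216a + 36b + 6c + d = 80
  512a + 64b + 8c + d = 282
  729a + 81b + 9c + d = 443
Solving the system yields a = 1, b = -3, c = -5, d = 2.
So P(s) = s^3 - 3s^2 - 5s + 2.
Then P(3) = -13.

-13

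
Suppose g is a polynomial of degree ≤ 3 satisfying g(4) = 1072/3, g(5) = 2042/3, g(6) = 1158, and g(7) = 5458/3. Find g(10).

15622/3

Write g(s) = as^3 + bs^2 + cs + d. Substituting each data point gives a linear system:
  64a + 16b + 4c + d = 1072/3
  125a + 25b + 5c + d = 2042/3
  216a + 36b + 6c + d = 1158
  343a + 49b + 7c + d = 5458/3
Solving the system yields a = 5, b = 2, c = 1/3, d = 4.
So g(s) = 5s^3 + 2s^2 + (1/3)s + 4.
Then g(10) = 15622/3.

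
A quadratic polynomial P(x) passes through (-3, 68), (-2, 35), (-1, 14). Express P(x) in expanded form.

Write P(x) = ax^2 + bx + c. Substituting each data point gives a linear system:
  9a - 3b + c = 68
  4a - 2b + c = 35
  a - b + c = 14
Solving the system yields a = 6, b = -3, c = 5.
So P(x) = 6x^2 - 3x + 5.
Check: P(-3) = 68. ✓

P(x) = 6x^2 - 3x + 5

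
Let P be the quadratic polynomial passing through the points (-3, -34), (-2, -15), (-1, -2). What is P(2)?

Forward differences of the values at t = -3, -2, -1:
  P  : -34  -15  -2
  Δ  : 19  13
  Δ^2: -6
The second differences are constant, confirming degree 2.
Interpolating (Newton forward form) and evaluating at t = 2 gives P(2) = 1.

1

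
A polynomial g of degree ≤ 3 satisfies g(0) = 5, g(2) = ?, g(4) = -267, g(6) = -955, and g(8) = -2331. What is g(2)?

The 4 known points determine the degree-3 polynomial uniquely.
Write g(u) = au^3 + bu^2 + cu + d. Substituting each data point gives a linear system:
  d = 5
  64a + 16b + 4c + d = -267
  216a + 36b + 6c + d = -955
  512a + 64b + 8c + d = -2331
Solving the system yields a = -5, b = 4, c = -4, d = 5.
So g(u) = -5u³ + 4u² - 4u + 5.
Then g(2) = -27.

-27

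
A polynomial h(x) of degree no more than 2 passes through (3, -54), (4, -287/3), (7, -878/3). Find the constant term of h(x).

-1

Write h(x) = ax^2 + bx + c. Substituting each data point gives a linear system:
  9a + 3b + c = -54
  16a + 4b + c = -287/3
  49a + 7b + c = -878/3
Solving the system yields a = -6, b = 1/3, c = -1.
So h(x) = -6x^2 + (1/3)x - 1.
The constant term is -1.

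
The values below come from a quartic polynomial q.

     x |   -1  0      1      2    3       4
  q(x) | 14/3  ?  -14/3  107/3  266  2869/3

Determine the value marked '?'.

On equispaced nodes a degree-4 polynomial has vanishing fifth forward difference, so
  - q(-1) + 5·q(0) - 10·q(1) + 10·q(2) - 5·q(3) + q(4) = 0.
Substituting the known values and solving for q(0):
  5·q(0) = -25
  q(0) = -5.

-5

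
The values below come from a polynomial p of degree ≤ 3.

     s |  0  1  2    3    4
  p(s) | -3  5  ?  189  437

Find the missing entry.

On equispaced nodes a degree-3 polynomial has vanishing fourth forward difference, so
  p(0) - 4·p(1) + 6·p(2) - 4·p(3) + p(4) = 0.
Substituting the known values and solving for p(2):
  6·p(2) = 342
  p(2) = 57.

57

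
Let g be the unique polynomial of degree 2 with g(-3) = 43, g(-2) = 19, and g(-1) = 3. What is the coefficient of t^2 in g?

4

Write g(t) = at^2 + bt + c. Substituting each data point gives a linear system:
  9a - 3b + c = 43
  4a - 2b + c = 19
  a - b + c = 3
Solving the system yields a = 4, b = -4, c = -5.
So g(t) = 4t^2 - 4t - 5.
The leading coefficient is 4.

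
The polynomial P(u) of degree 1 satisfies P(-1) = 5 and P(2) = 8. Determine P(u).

P(u) = u + 6

Write P(u) = au + b. Substituting each data point gives a linear system:
  -a + b = 5
  2a + b = 8
Solving the system yields a = 1, b = 6.
So P(u) = u + 6.
Check: P(-1) = 5. ✓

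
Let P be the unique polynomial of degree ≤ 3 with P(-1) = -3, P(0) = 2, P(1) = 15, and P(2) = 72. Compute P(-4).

-330

Using the Lagrange interpolation formula with nodes -1, 0, 1, 2:
  L_0(s) = s(s - 1)(s - 2) / -6
  L_1(s) = (s + 1)(s - 1)(s - 2) / 2
  L_2(s) = (s + 1)s(s - 2) / -2
  L_3(s) = (s + 1)s(s - 1) / 6
Then P(s) = -3·L_0(s) + 2·L_1(s) + 15·L_2(s) + 72·L_3(s).
Expanding and collecting terms gives P(s) = 6s^3 + 4s^2 + 3s + 2.
Evaluating at s = -4: P(-4) = -330.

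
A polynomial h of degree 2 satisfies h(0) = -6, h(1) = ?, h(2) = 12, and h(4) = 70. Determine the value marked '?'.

The 3 known points determine the degree-2 polynomial uniquely.
Write h(u) = au^2 + bu + c. Substituting each data point gives a linear system:
  c = -6
  4a + 2b + c = 12
  16a + 4b + c = 70
Solving the system yields a = 5, b = -1, c = -6.
So h(u) = 5u^2 - u - 6.
Then h(1) = -2.

-2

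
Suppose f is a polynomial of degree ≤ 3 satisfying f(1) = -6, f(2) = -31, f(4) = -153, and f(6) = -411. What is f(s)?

Write f(s) = as^3 + bs^2 + cs + d. Substituting each data point gives a linear system:
  a + b + c + d = -6
  8a + 4b + 2c + d = -31
  64a + 16b + 4c + d = -153
  216a + 36b + 6c + d = -411
Solving the system yields a = -1, b = -5, c = -3, d = 3.
So f(s) = -s³ - 5s² - 3s + 3.
Check: f(1) = -6. ✓

f(s) = -s^3 - 5s^2 - 3s + 3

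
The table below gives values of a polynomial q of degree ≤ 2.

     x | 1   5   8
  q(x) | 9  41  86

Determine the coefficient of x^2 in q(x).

Write q(x) = ax^2 + bx + c. Substituting each data point gives a linear system:
  a + b + c = 9
  25a + 5b + c = 41
  64a + 8b + c = 86
Solving the system yields a = 1, b = 2, c = 6.
So q(x) = x^2 + 2x + 6.
The leading coefficient is 1.

1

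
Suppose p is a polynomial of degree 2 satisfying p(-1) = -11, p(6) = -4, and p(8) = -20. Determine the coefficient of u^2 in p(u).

Write p(u) = au^2 + bu + c. Substituting each data point gives a linear system:
  a - b + c = -11
  36a + 6b + c = -4
  64a + 8b + c = -20
Solving the system yields a = -1, b = 6, c = -4.
So p(u) = -u^2 + 6u - 4.
The leading coefficient is -1.

-1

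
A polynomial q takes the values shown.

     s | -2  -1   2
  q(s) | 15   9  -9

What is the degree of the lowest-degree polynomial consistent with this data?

Divided differences on the nodes -2, -1, 2:
  order 0: 15  9  -9
  order 1: -6  -6
  order 2: 0
The order-1 divided differences are all -6 (nonzero) and every higher order vanishes, so the data lies on a polynomial of degree exactly 1.

1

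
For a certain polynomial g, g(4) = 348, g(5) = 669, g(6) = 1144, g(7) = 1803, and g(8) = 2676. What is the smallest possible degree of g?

3

Forward differences of the values at u = 4, 5, 6, 7, 8:
  g  : 348  669  1144  1803  2676
  Δ  : 321  475  659  873
  Δ^2: 154  184  214
  Δ^3: 30  30
  Δ^4: 0
The third differences are constant (30) and nonzero, while all higher differences vanish, so the minimal degree is 3.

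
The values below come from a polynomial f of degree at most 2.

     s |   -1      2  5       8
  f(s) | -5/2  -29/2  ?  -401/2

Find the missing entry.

The 3 known points determine the degree-2 polynomial uniquely.
Write f(s) = as^2 + bs + c. Substituting each data point gives a linear system:
  a - b + c = -5/2
  4a + 2b + c = -29/2
  64a + 8b + c = -401/2
Solving the system yields a = -3, b = -1, c = -1/2.
So f(s) = -3s² - s - 1/2.
Then f(5) = -161/2.

-161/2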